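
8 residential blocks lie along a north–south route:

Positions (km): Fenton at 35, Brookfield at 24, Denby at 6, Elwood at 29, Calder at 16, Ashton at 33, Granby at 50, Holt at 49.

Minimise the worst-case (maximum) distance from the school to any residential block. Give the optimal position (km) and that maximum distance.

The 1-center on a line is the midpoint of the two extreme points: leftmost at 6, rightmost at 50.
Optimal location = (6 + 50)/2 = 28; maximum distance = (50 − 6)/2 = 22.

location 28, max distance 22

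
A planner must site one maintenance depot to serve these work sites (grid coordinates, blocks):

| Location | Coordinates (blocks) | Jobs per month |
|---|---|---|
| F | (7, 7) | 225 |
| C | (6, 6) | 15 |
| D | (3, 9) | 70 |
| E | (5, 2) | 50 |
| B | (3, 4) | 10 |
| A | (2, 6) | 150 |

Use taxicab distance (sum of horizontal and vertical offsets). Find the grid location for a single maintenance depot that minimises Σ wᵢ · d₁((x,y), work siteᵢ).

(5, 7)

Manhattan distance separates: Σwᵢ(|x−xᵢ|+|y−yᵢ|) = Σwᵢ|x−xᵢ| + Σwᵢ|y−yᵢ|, so x and y are optimised independently as 1-D weighted medians.
Total weight W = 520; half = 260.
x-coordinate, sorted with cumulative weight:
  x=2 (A, w=150) cum 150
  x=3 (D, w=70) cum 220
  x=3 (B, w=10) cum 230
  x=5 (E, w=50) cum 280  ← median
  x=6 (C, w=15) cum 295
  x=7 (F, w=225) cum 520
⇒ x* = 5
y-coordinate, sorted with cumulative weight:
  y=2 (E, w=50) cum 50
  y=4 (B, w=10) cum 60
  y=6 (C, w=15) cum 75
  y=6 (A, w=150) cum 225
  y=7 (F, w=225) cum 450  ← median
  y=9 (D, w=70) cum 520
⇒ y* = 7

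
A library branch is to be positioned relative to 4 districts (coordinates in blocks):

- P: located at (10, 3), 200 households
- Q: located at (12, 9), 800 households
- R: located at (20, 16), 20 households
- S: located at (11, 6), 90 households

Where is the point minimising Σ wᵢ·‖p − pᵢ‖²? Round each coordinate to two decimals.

The minimiser of Σwᵢ‖p−pᵢ‖² is the weighted centroid p* = (Σwᵢpᵢ)/(Σwᵢ).
Σwᵢ = 1110.
Σwᵢxᵢ = 200·10 + 800·12 + 20·20 + 90·11 = 12990.
Σwᵢyᵢ = 200·3 + 800·9 + 20·16 + 90·6 = 8660.
x* = 12990/1110 = 11.70, y* = 8660/1110 = 7.80.

(11.70, 7.80)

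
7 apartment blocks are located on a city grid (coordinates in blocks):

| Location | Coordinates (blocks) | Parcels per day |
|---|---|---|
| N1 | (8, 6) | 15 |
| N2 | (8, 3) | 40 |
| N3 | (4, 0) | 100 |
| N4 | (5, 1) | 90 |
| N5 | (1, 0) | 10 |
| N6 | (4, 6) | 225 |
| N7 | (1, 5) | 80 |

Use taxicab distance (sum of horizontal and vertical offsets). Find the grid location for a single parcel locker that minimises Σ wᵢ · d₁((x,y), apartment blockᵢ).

Manhattan distance separates: Σwᵢ(|x−xᵢ|+|y−yᵢ|) = Σwᵢ|x−xᵢ| + Σwᵢ|y−yᵢ|, so x and y are optimised independently as 1-D weighted medians.
Total weight W = 560; half = 280.
x-coordinate, sorted with cumulative weight:
  x=1 (N5, w=10) cum 10
  x=1 (N7, w=80) cum 90
  x=4 (N3, w=100) cum 190
  x=4 (N6, w=225) cum 415  ← median
  x=5 (N4, w=90) cum 505
  x=8 (N1, w=15) cum 520
  x=8 (N2, w=40) cum 560
⇒ x* = 4
y-coordinate, sorted with cumulative weight:
  y=0 (N3, w=100) cum 100
  y=0 (N5, w=10) cum 110
  y=1 (N4, w=90) cum 200
  y=3 (N2, w=40) cum 240
  y=5 (N7, w=80) cum 320  ← median
  y=6 (N1, w=15) cum 335
  y=6 (N6, w=225) cum 560
⇒ y* = 5

(4, 5)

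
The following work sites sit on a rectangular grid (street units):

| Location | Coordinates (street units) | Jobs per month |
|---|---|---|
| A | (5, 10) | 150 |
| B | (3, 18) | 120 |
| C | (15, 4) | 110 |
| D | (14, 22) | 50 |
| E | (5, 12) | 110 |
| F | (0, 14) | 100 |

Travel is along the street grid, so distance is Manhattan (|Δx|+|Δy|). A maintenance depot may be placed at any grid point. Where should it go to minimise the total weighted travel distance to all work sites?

Manhattan distance separates: Σwᵢ(|x−xᵢ|+|y−yᵢ|) = Σwᵢ|x−xᵢ| + Σwᵢ|y−yᵢ|, so x and y are optimised independently as 1-D weighted medians.
Total weight W = 640; half = 320.
x-coordinate, sorted with cumulative weight:
  x=0 (F, w=100) cum 100
  x=3 (B, w=120) cum 220
  x=5 (A, w=150) cum 370  ← median
  x=5 (E, w=110) cum 480
  x=14 (D, w=50) cum 530
  x=15 (C, w=110) cum 640
⇒ x* = 5
y-coordinate, sorted with cumulative weight:
  y=4 (C, w=110) cum 110
  y=10 (A, w=150) cum 260
  y=12 (E, w=110) cum 370  ← median
  y=14 (F, w=100) cum 470
  y=18 (B, w=120) cum 590
  y=22 (D, w=50) cum 640
⇒ y* = 12

(5, 12)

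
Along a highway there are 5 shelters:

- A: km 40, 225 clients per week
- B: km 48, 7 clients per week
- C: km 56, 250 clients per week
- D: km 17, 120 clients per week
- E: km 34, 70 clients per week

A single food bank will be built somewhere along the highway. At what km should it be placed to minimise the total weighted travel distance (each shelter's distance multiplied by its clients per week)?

For a sum of weighted absolute distances on a line, the optimum is the weighted median (not the mean). Total weight W = 672; half-weight = 336.
Sort by position and accumulate weight:
  km 17 (D, w=120) → cum 120
  km 34 (E, w=70) → cum 190
  km 40 (A, w=225) → cum 415  ≥ 336 → median here
  km 48 (B, w=7) → cum 422
  km 56 (C, w=250) → cum 672
Optimal location: km 40.

x = 40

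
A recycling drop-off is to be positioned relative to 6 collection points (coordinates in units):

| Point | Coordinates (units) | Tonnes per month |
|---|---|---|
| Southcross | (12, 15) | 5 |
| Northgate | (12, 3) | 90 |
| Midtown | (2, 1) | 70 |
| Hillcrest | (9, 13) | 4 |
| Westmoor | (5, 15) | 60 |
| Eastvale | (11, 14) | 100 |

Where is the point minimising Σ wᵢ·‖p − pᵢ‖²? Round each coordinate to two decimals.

(8.26, 8.41)

The minimiser of Σwᵢ‖p−pᵢ‖² is the weighted centroid p* = (Σwᵢpᵢ)/(Σwᵢ).
Σwᵢ = 329.
Σwᵢxᵢ = 5·12 + 90·12 + 70·2 + 4·9 + 60·5 + 100·11 = 2716.
Σwᵢyᵢ = 5·15 + 90·3 + 70·1 + 4·13 + 60·15 + 100·14 = 2767.
x* = 2716/329 = 8.26, y* = 2767/329 = 8.41.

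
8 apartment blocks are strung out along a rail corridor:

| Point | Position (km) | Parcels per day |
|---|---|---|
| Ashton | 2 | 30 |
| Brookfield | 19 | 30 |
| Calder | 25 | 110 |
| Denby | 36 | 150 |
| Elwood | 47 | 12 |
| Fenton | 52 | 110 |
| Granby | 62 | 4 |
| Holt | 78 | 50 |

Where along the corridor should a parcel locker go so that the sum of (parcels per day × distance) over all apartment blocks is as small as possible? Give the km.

For a sum of weighted absolute distances on a line, the optimum is the weighted median (not the mean). Total weight W = 496; half-weight = 248.
Sort by position and accumulate weight:
  km 2 (Ashton, w=30) → cum 30
  km 19 (Brookfield, w=30) → cum 60
  km 25 (Calder, w=110) → cum 170
  km 36 (Denby, w=150) → cum 320  ≥ 248 → median here
  km 47 (Elwood, w=12) → cum 332
  km 52 (Fenton, w=110) → cum 442
  km 62 (Granby, w=4) → cum 446
  km 78 (Holt, w=50) → cum 496
Optimal location: km 36.

x = 36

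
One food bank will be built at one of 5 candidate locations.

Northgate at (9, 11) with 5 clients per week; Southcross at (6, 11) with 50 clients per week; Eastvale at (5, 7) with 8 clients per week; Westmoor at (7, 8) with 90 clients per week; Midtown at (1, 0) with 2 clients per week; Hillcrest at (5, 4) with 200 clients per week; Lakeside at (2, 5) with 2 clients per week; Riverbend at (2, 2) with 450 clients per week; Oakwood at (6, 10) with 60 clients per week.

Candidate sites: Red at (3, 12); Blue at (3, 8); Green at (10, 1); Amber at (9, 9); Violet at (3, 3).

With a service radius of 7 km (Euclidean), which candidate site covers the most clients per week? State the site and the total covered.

Blue, covering 865

Coverage radius r = 7 km; a point is covered iff (Δx)²+(Δy)² ≤ 7² = 49.
  Red (3, 12): covers {Northgate, Southcross, Eastvale, Westmoor, Oakwood} → 213
  Blue (3, 8): covers {Northgate, Southcross, Eastvale, Westmoor, Hillcrest, Lakeside, Riverbend, Oakwood} → 865
  Green (10, 1): covers {Hillcrest} → 200
  Amber (9, 9): covers {Northgate, Southcross, Eastvale, Westmoor, Hillcrest, Oakwood} → 413
  Violet (3, 3): covers {Eastvale, Westmoor, Midtown, Hillcrest, Lakeside, Riverbend} → 752
Maximum coverage at Blue: 865 clients per week.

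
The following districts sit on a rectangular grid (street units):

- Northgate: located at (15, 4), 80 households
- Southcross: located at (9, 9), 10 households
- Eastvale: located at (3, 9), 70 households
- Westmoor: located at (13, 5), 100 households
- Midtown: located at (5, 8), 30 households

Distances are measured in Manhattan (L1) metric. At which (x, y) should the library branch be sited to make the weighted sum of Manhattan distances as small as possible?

Manhattan distance separates: Σwᵢ(|x−xᵢ|+|y−yᵢ|) = Σwᵢ|x−xᵢ| + Σwᵢ|y−yᵢ|, so x and y are optimised independently as 1-D weighted medians.
Total weight W = 290; half = 145.
x-coordinate, sorted with cumulative weight:
  x=3 (Eastvale, w=70) cum 70
  x=5 (Midtown, w=30) cum 100
  x=9 (Southcross, w=10) cum 110
  x=13 (Westmoor, w=100) cum 210  ← median
  x=15 (Northgate, w=80) cum 290
⇒ x* = 13
y-coordinate, sorted with cumulative weight:
  y=4 (Northgate, w=80) cum 80
  y=5 (Westmoor, w=100) cum 180  ← median
  y=8 (Midtown, w=30) cum 210
  y=9 (Southcross, w=10) cum 220
  y=9 (Eastvale, w=70) cum 290
⇒ y* = 5

(13, 5)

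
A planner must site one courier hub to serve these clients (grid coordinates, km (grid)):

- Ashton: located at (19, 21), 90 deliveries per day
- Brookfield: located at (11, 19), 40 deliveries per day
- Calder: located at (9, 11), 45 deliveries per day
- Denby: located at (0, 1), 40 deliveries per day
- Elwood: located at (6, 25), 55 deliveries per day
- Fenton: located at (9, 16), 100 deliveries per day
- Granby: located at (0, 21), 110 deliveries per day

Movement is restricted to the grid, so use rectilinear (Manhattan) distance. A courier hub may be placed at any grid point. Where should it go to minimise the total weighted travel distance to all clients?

Manhattan distance separates: Σwᵢ(|x−xᵢ|+|y−yᵢ|) = Σwᵢ|x−xᵢ| + Σwᵢ|y−yᵢ|, so x and y are optimised independently as 1-D weighted medians.
Total weight W = 480; half = 240.
x-coordinate, sorted with cumulative weight:
  x=0 (Denby, w=40) cum 40
  x=0 (Granby, w=110) cum 150
  x=6 (Elwood, w=55) cum 205
  x=9 (Calder, w=45) cum 250  ← median
  x=9 (Fenton, w=100) cum 350
  x=11 (Brookfield, w=40) cum 390
  x=19 (Ashton, w=90) cum 480
⇒ x* = 9
y-coordinate, sorted with cumulative weight:
  y=1 (Denby, w=40) cum 40
  y=11 (Calder, w=45) cum 85
  y=16 (Fenton, w=100) cum 185
  y=19 (Brookfield, w=40) cum 225
  y=21 (Ashton, w=90) cum 315  ← median
  y=21 (Granby, w=110) cum 425
  y=25 (Elwood, w=55) cum 480
⇒ y* = 21

(9, 21)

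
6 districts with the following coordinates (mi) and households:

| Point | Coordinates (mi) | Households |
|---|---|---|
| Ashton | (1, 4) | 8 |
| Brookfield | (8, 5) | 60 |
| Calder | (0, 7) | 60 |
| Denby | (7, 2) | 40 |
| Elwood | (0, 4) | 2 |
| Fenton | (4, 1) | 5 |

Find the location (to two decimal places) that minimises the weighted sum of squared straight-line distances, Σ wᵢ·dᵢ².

The minimiser of Σwᵢ‖p−pᵢ‖² is the weighted centroid p* = (Σwᵢpᵢ)/(Σwᵢ).
Σwᵢ = 175.
Σwᵢxᵢ = 8·1 + 60·8 + 60·0 + 40·7 + 2·0 + 5·4 = 788.
Σwᵢyᵢ = 8·4 + 60·5 + 60·7 + 40·2 + 2·4 + 5·1 = 845.
x* = 788/175 = 4.50, y* = 845/175 = 4.83.

(4.50, 4.83)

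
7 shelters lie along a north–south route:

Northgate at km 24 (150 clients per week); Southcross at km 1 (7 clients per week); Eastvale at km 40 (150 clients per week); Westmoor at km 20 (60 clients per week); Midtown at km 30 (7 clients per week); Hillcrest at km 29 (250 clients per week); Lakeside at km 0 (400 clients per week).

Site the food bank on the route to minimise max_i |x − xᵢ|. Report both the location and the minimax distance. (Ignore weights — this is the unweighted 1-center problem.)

location 20, max distance 20

The 1-center on a line is the midpoint of the two extreme points: leftmost at 0, rightmost at 40.
Optimal location = (0 + 40)/2 = 20; maximum distance = (40 − 0)/2 = 20.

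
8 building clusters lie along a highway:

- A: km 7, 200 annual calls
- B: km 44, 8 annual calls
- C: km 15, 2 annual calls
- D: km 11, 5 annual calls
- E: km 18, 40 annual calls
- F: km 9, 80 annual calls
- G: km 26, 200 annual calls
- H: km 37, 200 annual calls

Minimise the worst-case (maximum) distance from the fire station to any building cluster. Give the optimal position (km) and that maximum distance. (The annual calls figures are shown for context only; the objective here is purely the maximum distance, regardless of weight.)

The 1-center on a line is the midpoint of the two extreme points: leftmost at 7, rightmost at 44.
Optimal location = (7 + 44)/2 = 25.5; maximum distance = (44 − 7)/2 = 18.5.

location 25.5, max distance 18.5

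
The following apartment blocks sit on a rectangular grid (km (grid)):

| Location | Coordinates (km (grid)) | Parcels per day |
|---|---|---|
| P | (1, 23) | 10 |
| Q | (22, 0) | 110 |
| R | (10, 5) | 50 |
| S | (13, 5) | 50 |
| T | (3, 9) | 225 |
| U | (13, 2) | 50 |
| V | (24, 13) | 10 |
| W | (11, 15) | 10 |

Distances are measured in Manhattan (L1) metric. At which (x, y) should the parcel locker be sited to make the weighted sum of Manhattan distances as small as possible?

(10, 5)

Manhattan distance separates: Σwᵢ(|x−xᵢ|+|y−yᵢ|) = Σwᵢ|x−xᵢ| + Σwᵢ|y−yᵢ|, so x and y are optimised independently as 1-D weighted medians.
Total weight W = 515; half = 257.5.
x-coordinate, sorted with cumulative weight:
  x=1 (P, w=10) cum 10
  x=3 (T, w=225) cum 235
  x=10 (R, w=50) cum 285  ← median
  x=11 (W, w=10) cum 295
  x=13 (S, w=50) cum 345
  x=13 (U, w=50) cum 395
  x=22 (Q, w=110) cum 505
  x=24 (V, w=10) cum 515
⇒ x* = 10
y-coordinate, sorted with cumulative weight:
  y=0 (Q, w=110) cum 110
  y=2 (U, w=50) cum 160
  y=5 (R, w=50) cum 210
  y=5 (S, w=50) cum 260  ← median
  y=9 (T, w=225) cum 485
  y=13 (V, w=10) cum 495
  y=15 (W, w=10) cum 505
  y=23 (P, w=10) cum 515
⇒ y* = 5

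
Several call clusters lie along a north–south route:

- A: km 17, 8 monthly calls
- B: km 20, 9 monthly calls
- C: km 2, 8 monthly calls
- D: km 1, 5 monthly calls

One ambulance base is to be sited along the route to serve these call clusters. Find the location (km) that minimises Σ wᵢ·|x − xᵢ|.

x = 17

For a sum of weighted absolute distances on a line, the optimum is the weighted median (not the mean). Total weight W = 30; half-weight = 15.
Sort by position and accumulate weight:
  km 1 (D, w=5) → cum 5
  km 2 (C, w=8) → cum 13
  km 17 (A, w=8) → cum 21  ≥ 15 → median here
  km 20 (B, w=9) → cum 30
Optimal location: km 17.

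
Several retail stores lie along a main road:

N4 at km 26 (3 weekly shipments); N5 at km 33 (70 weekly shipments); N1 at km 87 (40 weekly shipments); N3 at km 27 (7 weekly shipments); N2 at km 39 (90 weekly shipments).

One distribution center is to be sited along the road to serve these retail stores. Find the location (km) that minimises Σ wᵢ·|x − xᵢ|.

x = 39

For a sum of weighted absolute distances on a line, the optimum is the weighted median (not the mean). Total weight W = 210; half-weight = 105.
Sort by position and accumulate weight:
  km 26 (N4, w=3) → cum 3
  km 27 (N3, w=7) → cum 10
  km 33 (N5, w=70) → cum 80
  km 39 (N2, w=90) → cum 170  ≥ 105 → median here
  km 87 (N1, w=40) → cum 210
Optimal location: km 39.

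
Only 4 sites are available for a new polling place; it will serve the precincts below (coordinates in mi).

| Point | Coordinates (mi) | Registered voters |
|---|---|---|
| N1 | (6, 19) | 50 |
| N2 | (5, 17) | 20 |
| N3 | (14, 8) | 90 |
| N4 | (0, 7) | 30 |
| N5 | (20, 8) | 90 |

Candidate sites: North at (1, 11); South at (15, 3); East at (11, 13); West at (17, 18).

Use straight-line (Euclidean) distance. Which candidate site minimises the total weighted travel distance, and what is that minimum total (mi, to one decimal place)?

Total weighted distance at each candidate:
  North (1, 11): total = 3671.5
  South (15, 3): total = 2823.0
  East (11, 13): total = 2362.0
  West (17, 18): total = 3279.8
Minimum is at East with total 2362.0 mi.

East, total 2362.0 mi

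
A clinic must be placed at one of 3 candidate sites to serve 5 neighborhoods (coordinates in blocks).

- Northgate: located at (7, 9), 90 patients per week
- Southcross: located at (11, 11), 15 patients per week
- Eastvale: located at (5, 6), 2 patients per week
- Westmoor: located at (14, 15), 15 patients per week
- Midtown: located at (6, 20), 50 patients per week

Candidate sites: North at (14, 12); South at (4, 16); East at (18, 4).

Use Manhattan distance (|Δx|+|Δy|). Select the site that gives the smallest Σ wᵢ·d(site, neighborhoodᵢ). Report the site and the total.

Total weighted distance at each candidate:
  North (14, 12): total = 1835
  South (4, 16): total = 1567
  East (18, 4): total = 3305
Minimum is at South with total 1567 blocks.

South, total 1567 blocks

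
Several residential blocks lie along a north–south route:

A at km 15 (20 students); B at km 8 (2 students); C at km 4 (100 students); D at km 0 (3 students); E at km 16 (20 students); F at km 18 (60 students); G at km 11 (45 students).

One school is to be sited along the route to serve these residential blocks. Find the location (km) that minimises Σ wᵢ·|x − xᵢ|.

x = 11

For a sum of weighted absolute distances on a line, the optimum is the weighted median (not the mean). Total weight W = 250; half-weight = 125.
Sort by position and accumulate weight:
  km 0 (D, w=3) → cum 3
  km 4 (C, w=100) → cum 103
  km 8 (B, w=2) → cum 105
  km 11 (G, w=45) → cum 150  ≥ 125 → median here
  km 15 (A, w=20) → cum 170
  km 16 (E, w=20) → cum 190
  km 18 (F, w=60) → cum 250
Optimal location: km 11.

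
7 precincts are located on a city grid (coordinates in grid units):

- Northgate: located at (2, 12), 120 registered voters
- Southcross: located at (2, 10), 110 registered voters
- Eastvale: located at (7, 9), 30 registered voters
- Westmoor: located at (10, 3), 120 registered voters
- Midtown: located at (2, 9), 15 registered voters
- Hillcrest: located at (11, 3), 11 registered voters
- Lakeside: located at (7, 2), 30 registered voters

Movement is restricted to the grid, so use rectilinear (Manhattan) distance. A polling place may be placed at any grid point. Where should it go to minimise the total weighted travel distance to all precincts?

Manhattan distance separates: Σwᵢ(|x−xᵢ|+|y−yᵢ|) = Σwᵢ|x−xᵢ| + Σwᵢ|y−yᵢ|, so x and y are optimised independently as 1-D weighted medians.
Total weight W = 436; half = 218.
x-coordinate, sorted with cumulative weight:
  x=2 (Northgate, w=120) cum 120
  x=2 (Southcross, w=110) cum 230  ← median
  x=2 (Midtown, w=15) cum 245
  x=7 (Eastvale, w=30) cum 275
  x=7 (Lakeside, w=30) cum 305
  x=10 (Westmoor, w=120) cum 425
  x=11 (Hillcrest, w=11) cum 436
⇒ x* = 2
y-coordinate, sorted with cumulative weight:
  y=2 (Lakeside, w=30) cum 30
  y=3 (Westmoor, w=120) cum 150
  y=3 (Hillcrest, w=11) cum 161
  y=9 (Eastvale, w=30) cum 191
  y=9 (Midtown, w=15) cum 206
  y=10 (Southcross, w=110) cum 316  ← median
  y=12 (Northgate, w=120) cum 436
⇒ y* = 10

(2, 10)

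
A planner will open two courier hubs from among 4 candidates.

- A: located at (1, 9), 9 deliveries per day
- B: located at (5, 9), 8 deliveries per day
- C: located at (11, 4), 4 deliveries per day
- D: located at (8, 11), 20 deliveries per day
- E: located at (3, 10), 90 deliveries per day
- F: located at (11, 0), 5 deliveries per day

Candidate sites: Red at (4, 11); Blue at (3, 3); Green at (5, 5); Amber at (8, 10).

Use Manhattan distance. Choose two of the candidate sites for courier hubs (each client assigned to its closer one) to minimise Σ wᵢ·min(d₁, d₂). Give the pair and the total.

Evaluate every pair (each demand assigned to the nearer of the two):
  {Red, Amber}: total = 370
  {Red, Green}: total = 412
  {Red, Blue}: total = 420
  {Green, Amber}: total = 657
  {Blue, Amber}: total = 665
  {Blue, Green}: total = 997
Best pair: {Red, Amber} with total 370.

{Red, Amber}, total 370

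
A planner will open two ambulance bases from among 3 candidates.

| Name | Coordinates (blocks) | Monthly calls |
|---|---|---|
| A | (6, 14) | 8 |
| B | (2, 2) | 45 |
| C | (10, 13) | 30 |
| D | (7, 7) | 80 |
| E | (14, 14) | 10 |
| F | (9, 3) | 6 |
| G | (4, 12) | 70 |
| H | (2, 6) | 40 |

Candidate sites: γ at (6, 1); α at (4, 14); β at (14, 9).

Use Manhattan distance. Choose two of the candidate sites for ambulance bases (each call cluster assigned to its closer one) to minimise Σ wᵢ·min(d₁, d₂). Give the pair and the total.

{γ, α}, total 1641

Evaluate every pair (each demand assigned to the nearer of the two):
  {γ, α}: total = 1641
  {α, β}: total = 2232
  {γ, β}: total = 2479
Best pair: {γ, α} with total 1641.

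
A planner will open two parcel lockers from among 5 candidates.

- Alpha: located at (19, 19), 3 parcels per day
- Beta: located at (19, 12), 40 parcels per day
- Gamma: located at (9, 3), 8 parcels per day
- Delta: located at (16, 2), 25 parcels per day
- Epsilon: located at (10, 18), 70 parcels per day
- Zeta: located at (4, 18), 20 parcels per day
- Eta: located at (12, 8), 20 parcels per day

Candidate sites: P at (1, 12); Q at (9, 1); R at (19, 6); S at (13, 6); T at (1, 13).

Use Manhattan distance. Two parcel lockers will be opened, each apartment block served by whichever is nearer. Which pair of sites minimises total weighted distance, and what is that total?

{R, T}, total 1878

Evaluate every pair (each demand assigned to the nearer of the two):
  {R, T}: total = 1878
  {P, R}: total = 1968
  {S, T}: total = 1968
  {R, S}: total = 2040
  {P, S}: total = 2058
  {Q, S}: total = 2258
  {Q, R}: total = 2350
  {Q, T}: total = 2388
  {P, Q}: total = 2441
  {P, T}: total = 2993
Best pair: {R, T} with total 1878.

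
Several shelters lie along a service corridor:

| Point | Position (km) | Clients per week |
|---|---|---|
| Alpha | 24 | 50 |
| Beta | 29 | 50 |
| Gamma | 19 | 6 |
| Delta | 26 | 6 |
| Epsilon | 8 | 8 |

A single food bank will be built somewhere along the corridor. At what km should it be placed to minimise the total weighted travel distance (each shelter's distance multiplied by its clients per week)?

For a sum of weighted absolute distances on a line, the optimum is the weighted median (not the mean). Total weight W = 120; half-weight = 60.
Sort by position and accumulate weight:
  km 8 (Epsilon, w=8) → cum 8
  km 19 (Gamma, w=6) → cum 14
  km 24 (Alpha, w=50) → cum 64  ≥ 60 → median here
  km 26 (Delta, w=6) → cum 70
  km 29 (Beta, w=50) → cum 120
Optimal location: km 24.

x = 24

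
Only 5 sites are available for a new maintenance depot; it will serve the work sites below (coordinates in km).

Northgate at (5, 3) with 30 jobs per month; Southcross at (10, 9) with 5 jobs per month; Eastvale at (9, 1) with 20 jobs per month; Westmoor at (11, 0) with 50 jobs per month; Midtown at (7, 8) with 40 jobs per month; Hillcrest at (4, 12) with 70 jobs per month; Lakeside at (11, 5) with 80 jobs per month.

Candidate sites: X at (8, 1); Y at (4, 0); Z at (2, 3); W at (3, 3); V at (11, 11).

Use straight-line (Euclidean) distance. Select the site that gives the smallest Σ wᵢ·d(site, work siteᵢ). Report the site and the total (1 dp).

X, total 1829.7 km

Total weighted distance at each candidate:
  X (8, 1): total = 1829.7
  Y (4, 0): total = 2470.9
  Z (2, 3): total = 2425.7
  W (3, 3): total = 2209.5
  V (11, 11): total = 2240.1
Minimum is at X with total 1829.7 km.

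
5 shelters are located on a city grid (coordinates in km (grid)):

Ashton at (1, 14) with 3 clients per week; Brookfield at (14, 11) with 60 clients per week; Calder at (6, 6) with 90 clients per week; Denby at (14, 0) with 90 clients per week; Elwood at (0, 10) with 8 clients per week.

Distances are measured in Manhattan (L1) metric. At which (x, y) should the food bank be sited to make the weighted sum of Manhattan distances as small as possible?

Manhattan distance separates: Σwᵢ(|x−xᵢ|+|y−yᵢ|) = Σwᵢ|x−xᵢ| + Σwᵢ|y−yᵢ|, so x and y are optimised independently as 1-D weighted medians.
Total weight W = 251; half = 125.5.
x-coordinate, sorted with cumulative weight:
  x=0 (Elwood, w=8) cum 8
  x=1 (Ashton, w=3) cum 11
  x=6 (Calder, w=90) cum 101
  x=14 (Brookfield, w=60) cum 161  ← median
  x=14 (Denby, w=90) cum 251
⇒ x* = 14
y-coordinate, sorted with cumulative weight:
  y=0 (Denby, w=90) cum 90
  y=6 (Calder, w=90) cum 180  ← median
  y=10 (Elwood, w=8) cum 188
  y=11 (Brookfield, w=60) cum 248
  y=14 (Ashton, w=3) cum 251
⇒ y* = 6

(14, 6)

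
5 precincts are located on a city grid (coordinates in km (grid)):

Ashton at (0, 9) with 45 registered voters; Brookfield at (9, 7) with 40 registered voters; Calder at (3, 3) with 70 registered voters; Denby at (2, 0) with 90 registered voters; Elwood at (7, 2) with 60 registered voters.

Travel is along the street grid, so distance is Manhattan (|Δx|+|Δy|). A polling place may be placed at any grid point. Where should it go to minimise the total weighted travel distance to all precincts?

(3, 3)

Manhattan distance separates: Σwᵢ(|x−xᵢ|+|y−yᵢ|) = Σwᵢ|x−xᵢ| + Σwᵢ|y−yᵢ|, so x and y are optimised independently as 1-D weighted medians.
Total weight W = 305; half = 152.5.
x-coordinate, sorted with cumulative weight:
  x=0 (Ashton, w=45) cum 45
  x=2 (Denby, w=90) cum 135
  x=3 (Calder, w=70) cum 205  ← median
  x=7 (Elwood, w=60) cum 265
  x=9 (Brookfield, w=40) cum 305
⇒ x* = 3
y-coordinate, sorted with cumulative weight:
  y=0 (Denby, w=90) cum 90
  y=2 (Elwood, w=60) cum 150
  y=3 (Calder, w=70) cum 220  ← median
  y=7 (Brookfield, w=40) cum 260
  y=9 (Ashton, w=45) cum 305
⇒ y* = 3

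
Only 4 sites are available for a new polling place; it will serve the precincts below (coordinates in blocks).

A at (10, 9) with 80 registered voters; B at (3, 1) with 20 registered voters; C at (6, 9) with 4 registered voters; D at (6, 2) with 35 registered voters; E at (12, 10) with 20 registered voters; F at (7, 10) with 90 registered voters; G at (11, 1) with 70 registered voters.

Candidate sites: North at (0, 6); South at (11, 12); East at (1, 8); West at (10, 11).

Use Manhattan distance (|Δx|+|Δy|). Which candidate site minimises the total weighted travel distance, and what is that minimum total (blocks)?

Total weighted distance at each candidate:
  North (0, 6): total = 4016
  South (11, 12): total = 2627
  East (1, 8): total = 3559
  West (10, 11): total = 2169
Minimum is at West with total 2169 blocks.

West, total 2169 blocks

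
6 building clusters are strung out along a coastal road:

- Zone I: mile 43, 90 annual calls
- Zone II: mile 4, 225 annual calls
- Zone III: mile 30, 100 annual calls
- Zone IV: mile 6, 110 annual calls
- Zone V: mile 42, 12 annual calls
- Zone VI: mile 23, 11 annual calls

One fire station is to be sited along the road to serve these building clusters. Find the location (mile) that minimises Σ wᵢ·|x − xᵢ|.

x = 6

For a sum of weighted absolute distances on a line, the optimum is the weighted median (not the mean). Total weight W = 548; half-weight = 274.
Sort by position and accumulate weight:
  mile 4 (Zone II, w=225) → cum 225
  mile 6 (Zone IV, w=110) → cum 335  ≥ 274 → median here
  mile 23 (Zone VI, w=11) → cum 346
  mile 30 (Zone III, w=100) → cum 446
  mile 42 (Zone V, w=12) → cum 458
  mile 43 (Zone I, w=90) → cum 548
Optimal location: mile 6.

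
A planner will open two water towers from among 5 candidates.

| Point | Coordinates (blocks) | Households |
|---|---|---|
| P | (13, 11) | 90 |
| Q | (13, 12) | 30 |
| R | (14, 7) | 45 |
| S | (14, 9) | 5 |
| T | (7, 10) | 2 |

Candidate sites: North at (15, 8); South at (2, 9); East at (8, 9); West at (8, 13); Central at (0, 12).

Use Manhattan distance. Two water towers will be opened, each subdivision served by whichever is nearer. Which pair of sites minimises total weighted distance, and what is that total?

{North, East}, total 734

Evaluate every pair (each demand assigned to the nearer of the two):
  {North, East}: total = 734
  {North, West}: total = 738
  {North, South}: total = 742
  {North, Central}: total = 748
  {East, West}: total = 1204
  {South, East}: total = 1264
  {East, Central}: total = 1264
  {South, West}: total = 1408
  {West, Central}: total = 1408
  {South, Central}: total = 2262
Best pair: {North, East} with total 734.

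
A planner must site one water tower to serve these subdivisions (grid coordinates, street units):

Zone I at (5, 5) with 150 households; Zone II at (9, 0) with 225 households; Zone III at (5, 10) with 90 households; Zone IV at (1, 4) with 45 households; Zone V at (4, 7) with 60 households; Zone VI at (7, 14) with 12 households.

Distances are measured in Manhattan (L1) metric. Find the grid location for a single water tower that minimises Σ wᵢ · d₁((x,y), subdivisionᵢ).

(5, 5)

Manhattan distance separates: Σwᵢ(|x−xᵢ|+|y−yᵢ|) = Σwᵢ|x−xᵢ| + Σwᵢ|y−yᵢ|, so x and y are optimised independently as 1-D weighted medians.
Total weight W = 582; half = 291.
x-coordinate, sorted with cumulative weight:
  x=1 (Zone IV, w=45) cum 45
  x=4 (Zone V, w=60) cum 105
  x=5 (Zone I, w=150) cum 255
  x=5 (Zone III, w=90) cum 345  ← median
  x=7 (Zone VI, w=12) cum 357
  x=9 (Zone II, w=225) cum 582
⇒ x* = 5
y-coordinate, sorted with cumulative weight:
  y=0 (Zone II, w=225) cum 225
  y=4 (Zone IV, w=45) cum 270
  y=5 (Zone I, w=150) cum 420  ← median
  y=7 (Zone V, w=60) cum 480
  y=10 (Zone III, w=90) cum 570
  y=14 (Zone VI, w=12) cum 582
⇒ y* = 5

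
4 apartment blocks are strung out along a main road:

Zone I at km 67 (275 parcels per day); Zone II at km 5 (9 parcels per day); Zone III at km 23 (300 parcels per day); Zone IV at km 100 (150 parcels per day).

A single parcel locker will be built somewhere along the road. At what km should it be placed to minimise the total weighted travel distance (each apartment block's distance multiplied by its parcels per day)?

x = 67

For a sum of weighted absolute distances on a line, the optimum is the weighted median (not the mean). Total weight W = 734; half-weight = 367.
Sort by position and accumulate weight:
  km 5 (Zone II, w=9) → cum 9
  km 23 (Zone III, w=300) → cum 309
  km 67 (Zone I, w=275) → cum 584  ≥ 367 → median here
  km 100 (Zone IV, w=150) → cum 734
Optimal location: km 67.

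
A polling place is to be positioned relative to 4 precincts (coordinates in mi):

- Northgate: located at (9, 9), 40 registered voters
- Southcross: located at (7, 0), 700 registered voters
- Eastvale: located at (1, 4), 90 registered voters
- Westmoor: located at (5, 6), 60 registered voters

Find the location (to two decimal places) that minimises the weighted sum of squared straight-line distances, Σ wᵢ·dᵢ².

(6.35, 1.21)

The minimiser of Σwᵢ‖p−pᵢ‖² is the weighted centroid p* = (Σwᵢpᵢ)/(Σwᵢ).
Σwᵢ = 890.
Σwᵢxᵢ = 40·9 + 700·7 + 90·1 + 60·5 = 5650.
Σwᵢyᵢ = 40·9 + 700·0 + 90·4 + 60·6 = 1080.
x* = 5650/890 = 6.35, y* = 1080/890 = 1.21.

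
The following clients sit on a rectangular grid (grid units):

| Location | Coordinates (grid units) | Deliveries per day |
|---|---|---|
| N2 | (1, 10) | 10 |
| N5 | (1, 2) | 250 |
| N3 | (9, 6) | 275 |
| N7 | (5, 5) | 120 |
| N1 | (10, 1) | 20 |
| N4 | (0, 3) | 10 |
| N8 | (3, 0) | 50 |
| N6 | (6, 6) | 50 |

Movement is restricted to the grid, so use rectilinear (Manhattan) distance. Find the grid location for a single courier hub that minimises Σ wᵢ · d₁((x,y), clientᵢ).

Manhattan distance separates: Σwᵢ(|x−xᵢ|+|y−yᵢ|) = Σwᵢ|x−xᵢ| + Σwᵢ|y−yᵢ|, so x and y are optimised independently as 1-D weighted medians.
Total weight W = 785; half = 392.5.
x-coordinate, sorted with cumulative weight:
  x=0 (N4, w=10) cum 10
  x=1 (N2, w=10) cum 20
  x=1 (N5, w=250) cum 270
  x=3 (N8, w=50) cum 320
  x=5 (N7, w=120) cum 440  ← median
  x=6 (N6, w=50) cum 490
  x=9 (N3, w=275) cum 765
  x=10 (N1, w=20) cum 785
⇒ x* = 5
y-coordinate, sorted with cumulative weight:
  y=0 (N8, w=50) cum 50
  y=1 (N1, w=20) cum 70
  y=2 (N5, w=250) cum 320
  y=3 (N4, w=10) cum 330
  y=5 (N7, w=120) cum 450  ← median
  y=6 (N3, w=275) cum 725
  y=6 (N6, w=50) cum 775
  y=10 (N2, w=10) cum 785
⇒ y* = 5

(5, 5)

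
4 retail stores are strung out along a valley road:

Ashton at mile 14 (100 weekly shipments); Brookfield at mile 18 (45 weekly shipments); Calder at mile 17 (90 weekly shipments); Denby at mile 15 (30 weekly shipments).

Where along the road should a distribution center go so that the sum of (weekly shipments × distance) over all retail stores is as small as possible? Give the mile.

For a sum of weighted absolute distances on a line, the optimum is the weighted median (not the mean). Total weight W = 265; half-weight = 132.5.
Sort by position and accumulate weight:
  mile 14 (Ashton, w=100) → cum 100
  mile 15 (Denby, w=30) → cum 130
  mile 17 (Calder, w=90) → cum 220  ≥ 132.5 → median here
  mile 18 (Brookfield, w=45) → cum 265
Optimal location: mile 17.

x = 17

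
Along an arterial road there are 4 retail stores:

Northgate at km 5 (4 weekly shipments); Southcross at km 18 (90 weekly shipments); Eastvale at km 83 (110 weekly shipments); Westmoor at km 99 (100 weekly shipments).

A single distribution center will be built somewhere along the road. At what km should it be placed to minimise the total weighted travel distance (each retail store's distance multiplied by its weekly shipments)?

x = 83

For a sum of weighted absolute distances on a line, the optimum is the weighted median (not the mean). Total weight W = 304; half-weight = 152.
Sort by position and accumulate weight:
  km 5 (Northgate, w=4) → cum 4
  km 18 (Southcross, w=90) → cum 94
  km 83 (Eastvale, w=110) → cum 204  ≥ 152 → median here
  km 99 (Westmoor, w=100) → cum 304
Optimal location: km 83.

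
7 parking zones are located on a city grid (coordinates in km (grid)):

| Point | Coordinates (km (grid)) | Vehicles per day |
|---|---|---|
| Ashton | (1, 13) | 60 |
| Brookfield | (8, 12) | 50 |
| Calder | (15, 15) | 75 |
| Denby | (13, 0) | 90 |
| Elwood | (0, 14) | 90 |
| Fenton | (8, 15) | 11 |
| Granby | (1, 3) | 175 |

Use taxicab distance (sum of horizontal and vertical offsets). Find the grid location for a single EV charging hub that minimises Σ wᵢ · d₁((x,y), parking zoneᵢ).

(1, 12)

Manhattan distance separates: Σwᵢ(|x−xᵢ|+|y−yᵢ|) = Σwᵢ|x−xᵢ| + Σwᵢ|y−yᵢ|, so x and y are optimised independently as 1-D weighted medians.
Total weight W = 551; half = 275.5.
x-coordinate, sorted with cumulative weight:
  x=0 (Elwood, w=90) cum 90
  x=1 (Ashton, w=60) cum 150
  x=1 (Granby, w=175) cum 325  ← median
  x=8 (Brookfield, w=50) cum 375
  x=8 (Fenton, w=11) cum 386
  x=13 (Denby, w=90) cum 476
  x=15 (Calder, w=75) cum 551
⇒ x* = 1
y-coordinate, sorted with cumulative weight:
  y=0 (Denby, w=90) cum 90
  y=3 (Granby, w=175) cum 265
  y=12 (Brookfield, w=50) cum 315  ← median
  y=13 (Ashton, w=60) cum 375
  y=14 (Elwood, w=90) cum 465
  y=15 (Calder, w=75) cum 540
  y=15 (Fenton, w=11) cum 551
⇒ y* = 12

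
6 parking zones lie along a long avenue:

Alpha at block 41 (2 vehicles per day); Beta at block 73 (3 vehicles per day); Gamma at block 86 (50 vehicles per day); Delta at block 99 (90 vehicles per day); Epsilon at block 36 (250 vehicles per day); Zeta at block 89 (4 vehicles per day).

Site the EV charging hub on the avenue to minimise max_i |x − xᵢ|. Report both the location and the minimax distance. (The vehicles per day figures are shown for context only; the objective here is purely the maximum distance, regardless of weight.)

location 67.5, max distance 31.5

The 1-center on a line is the midpoint of the two extreme points: leftmost at 36, rightmost at 99.
Optimal location = (36 + 99)/2 = 67.5; maximum distance = (99 − 36)/2 = 31.5.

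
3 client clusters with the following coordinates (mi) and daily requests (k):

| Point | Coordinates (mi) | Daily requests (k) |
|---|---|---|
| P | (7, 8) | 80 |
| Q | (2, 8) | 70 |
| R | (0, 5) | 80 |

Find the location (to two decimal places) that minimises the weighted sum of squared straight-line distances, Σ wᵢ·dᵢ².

The minimiser of Σwᵢ‖p−pᵢ‖² is the weighted centroid p* = (Σwᵢpᵢ)/(Σwᵢ).
Σwᵢ = 230.
Σwᵢxᵢ = 80·7 + 70·2 + 80·0 = 700.
Σwᵢyᵢ = 80·8 + 70·8 + 80·5 = 1600.
x* = 700/230 = 3.04, y* = 1600/230 = 6.96.

(3.04, 6.96)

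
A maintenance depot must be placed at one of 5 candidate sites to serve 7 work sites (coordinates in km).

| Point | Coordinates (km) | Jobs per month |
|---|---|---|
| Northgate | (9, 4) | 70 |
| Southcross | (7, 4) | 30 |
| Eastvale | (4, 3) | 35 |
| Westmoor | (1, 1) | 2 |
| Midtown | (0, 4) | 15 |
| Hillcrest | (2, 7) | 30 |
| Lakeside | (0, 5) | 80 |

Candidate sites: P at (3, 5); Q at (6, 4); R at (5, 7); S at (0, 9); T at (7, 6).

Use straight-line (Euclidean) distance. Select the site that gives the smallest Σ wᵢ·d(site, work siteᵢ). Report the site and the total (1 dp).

P, total 991.2 km

Total weighted distance at each candidate:
  P (3, 5): total = 991.2
  Q (6, 4): total = 1056.5
  R (5, 7): total = 1225.2
  S (0, 9): total = 1727.1
  T (7, 6): total = 1250.0
Minimum is at P with total 991.2 km.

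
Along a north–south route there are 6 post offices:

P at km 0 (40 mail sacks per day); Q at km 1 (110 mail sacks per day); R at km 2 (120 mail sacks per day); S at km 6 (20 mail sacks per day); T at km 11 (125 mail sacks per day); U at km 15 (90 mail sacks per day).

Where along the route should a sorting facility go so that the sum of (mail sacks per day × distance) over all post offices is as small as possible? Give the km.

For a sum of weighted absolute distances on a line, the optimum is the weighted median (not the mean). Total weight W = 505; half-weight = 252.5.
Sort by position and accumulate weight:
  km 0 (P, w=40) → cum 40
  km 1 (Q, w=110) → cum 150
  km 2 (R, w=120) → cum 270  ≥ 252.5 → median here
  km 6 (S, w=20) → cum 290
  km 11 (T, w=125) → cum 415
  km 15 (U, w=90) → cum 505
Optimal location: km 2.

x = 2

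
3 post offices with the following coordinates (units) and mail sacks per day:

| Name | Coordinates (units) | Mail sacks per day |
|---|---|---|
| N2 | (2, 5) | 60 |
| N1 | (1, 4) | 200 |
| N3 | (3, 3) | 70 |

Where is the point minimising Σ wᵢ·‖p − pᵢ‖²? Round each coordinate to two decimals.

The minimiser of Σwᵢ‖p−pᵢ‖² is the weighted centroid p* = (Σwᵢpᵢ)/(Σwᵢ).
Σwᵢ = 330.
Σwᵢxᵢ = 60·2 + 200·1 + 70·3 = 530.
Σwᵢyᵢ = 60·5 + 200·4 + 70·3 = 1310.
x* = 530/330 = 1.61, y* = 1310/330 = 3.97.

(1.61, 3.97)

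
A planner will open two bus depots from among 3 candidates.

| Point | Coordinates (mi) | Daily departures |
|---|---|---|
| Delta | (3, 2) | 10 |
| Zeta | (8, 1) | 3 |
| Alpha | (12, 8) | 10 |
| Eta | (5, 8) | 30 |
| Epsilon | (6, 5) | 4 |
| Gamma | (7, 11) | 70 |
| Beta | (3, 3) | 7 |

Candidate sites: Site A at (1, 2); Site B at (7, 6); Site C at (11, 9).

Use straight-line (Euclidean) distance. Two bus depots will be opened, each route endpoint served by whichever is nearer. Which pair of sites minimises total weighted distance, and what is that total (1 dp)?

Evaluate every pair (each demand assigned to the nearer of the two):
  {Site B, Site C}: total = 524.6
  {Site A, Site B}: total = 545.3
  {Site A, Site C}: total = 589.9
Best pair: {Site B, Site C} with total 524.6.

{Site B, Site C}, total 524.6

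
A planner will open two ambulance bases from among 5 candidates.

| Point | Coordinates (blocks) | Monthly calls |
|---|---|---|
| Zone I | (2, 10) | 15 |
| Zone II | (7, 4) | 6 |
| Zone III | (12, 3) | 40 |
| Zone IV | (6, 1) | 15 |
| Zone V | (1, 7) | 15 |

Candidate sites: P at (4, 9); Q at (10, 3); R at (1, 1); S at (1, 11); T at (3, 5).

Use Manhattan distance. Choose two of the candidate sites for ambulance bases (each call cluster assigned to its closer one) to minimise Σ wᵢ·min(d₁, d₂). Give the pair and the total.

Evaluate every pair (each demand assigned to the nearer of the two):
  {Q, S}: total = 284
  {P, Q}: total = 314
  {Q, T}: total = 344
  {Q, R}: total = 419
  {S, T}: total = 665
  {P, T}: total = 680
  {R, T}: total = 695
  {R, S}: total = 739
  {P, R}: total = 763
  {P, S}: total = 848
Best pair: {Q, S} with total 284.

{Q, S}, total 284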